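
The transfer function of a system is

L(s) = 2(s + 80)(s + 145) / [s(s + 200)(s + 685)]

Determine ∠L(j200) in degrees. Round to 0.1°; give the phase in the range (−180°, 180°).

-29.0°

At s = jω = j200:
zero (s+80): 80 + j200 → |·| = √(80²+200²) = √46400 ≈ 215.41, ∠ = arctan(200/80) ≈ 68.20°
zero (s+145): 145 + j200 → |·| = √(145²+200²) = √61025 ≈ 247.03, ∠ = arctan(200/145) ≈ 54.06°
pole (s+200): 200 + j200 → |·| = √(200²+200²) = √80000 ≈ 282.84, ∠ = arctan(200/200) ≈ 45.00°
pole (s+685): 685 + j200 → |·| = √(685²+200²) = √509225 ≈ 713.6, ∠ = arctan(200/685) ≈ 16.28°
pole at origin: |s| = 200, ∠ = 90.00° (in denominator)
∠L = 122.26° − 151.28° = -29.02°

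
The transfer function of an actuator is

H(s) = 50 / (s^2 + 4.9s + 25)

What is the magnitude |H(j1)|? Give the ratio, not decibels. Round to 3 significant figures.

2.04

At s = jω = j1:
quadratic: (j1)² + 4.9·j1 + 25 = 24 + j4.9 → |·| ≈ 24.495, ∠ ≈ 11.54°
|H| = 50 / 24.495 ≈ 2.0412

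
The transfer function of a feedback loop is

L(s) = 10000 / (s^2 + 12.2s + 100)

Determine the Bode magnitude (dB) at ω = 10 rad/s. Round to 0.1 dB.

38.3 dB

At s = jω = j10:
quadratic: (j10)² + 12.2·j10 + 100 = 0 + j122 → |·| ≈ 122, ∠ ≈ 90.00°
|L| = 10000 / 122 ≈ 81.967
Gain = 20 log₁₀(81.967) ≈ 38.27 dB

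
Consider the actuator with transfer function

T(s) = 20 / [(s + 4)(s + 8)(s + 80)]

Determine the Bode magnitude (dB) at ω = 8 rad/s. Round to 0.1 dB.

At s = jω = j8:
pole (s+4): 4 + j8 → |·| = √(4²+8²) = √80 ≈ 8.9443, ∠ = arctan(8/4) ≈ 63.43°
pole (s+8): 8 + j8 → |·| = √(8²+8²) = √128 ≈ 11.314, ∠ = arctan(8/8) ≈ 45.00°
pole (s+80): 80 + j8 → |·| = √(80²+8²) = √6464 ≈ 80.399, ∠ = arctan(8/80) ≈ 5.71°
|T| = 20 / 8136 ≈ 0.0024582
Gain = 20 log₁₀(0.0024582) ≈ -52.19 dB

-52.2 dB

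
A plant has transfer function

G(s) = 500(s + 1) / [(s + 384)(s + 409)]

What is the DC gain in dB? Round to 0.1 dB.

-49.9 dB

G(0) = 500·1 / (384·409) ≈ 0.0031836
20 log₁₀(0.0031836) ≈ -49.94 dB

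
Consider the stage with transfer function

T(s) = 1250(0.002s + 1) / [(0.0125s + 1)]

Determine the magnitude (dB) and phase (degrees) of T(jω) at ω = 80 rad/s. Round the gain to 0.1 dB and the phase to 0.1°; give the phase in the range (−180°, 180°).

59.0 dB, -35.9°

At ω = 80 rad/s:
zero (1 + j80·0.002) = 1 + j0.16 → |·| ≈ 1.0127, ∠ ≈ 9.09°
pole (1 + j80·0.0125) = 1 + j1 → |·| ≈ 1.4142, ∠ ≈ 45.00°
|T| = 1250 · 1.0127 / (1.4142) ≈ 895.12
Gain = 20 log₁₀(895.12) ≈ 59.04 dB
∠T = (9.09°) − (45.00°) = -35.91°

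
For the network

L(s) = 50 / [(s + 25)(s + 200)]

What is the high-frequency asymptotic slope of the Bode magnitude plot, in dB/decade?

-40 dB/decade

Each pole contributes −20 dB/decade at high frequency; each zero contributes +20 dB/decade.
Net: 0 zero(s) − 2 pole(s) → -40 dB/decade.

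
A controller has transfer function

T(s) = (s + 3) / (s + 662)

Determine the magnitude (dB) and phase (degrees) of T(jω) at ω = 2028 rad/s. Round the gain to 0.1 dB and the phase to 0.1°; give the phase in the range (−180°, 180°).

Substitute s = j2028:
Numerator: (j2028) + 3 = 3 + j2028
Denominator: (j2028) + 662 = 662 + j2028
|N| = √(3² + 2028²) ≈ 2028, ∠N ≈ 89.92°
|D| = √(662² + 2028²) ≈ 2133.3, ∠D ≈ 71.92°
|T| = 2028 / 2133.3 ≈ 0.95064
Gain = 20 log₁₀(0.95064) ≈ -0.44 dB
∠T = 89.92° − 71.92° = 18.00°

-0.4 dB, 18.0°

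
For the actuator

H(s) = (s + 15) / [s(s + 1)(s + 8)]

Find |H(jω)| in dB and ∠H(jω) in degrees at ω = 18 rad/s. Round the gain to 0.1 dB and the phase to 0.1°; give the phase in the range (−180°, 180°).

-48.7 dB, 167.3°

At s = jω = j18:
zero (s+15): 15 + j18 → |·| = √(15²+18²) = √549 ≈ 23.431, ∠ = arctan(18/15) ≈ 50.19°
pole (s+1): 1 + j18 → |·| = √(1²+18²) = √325 ≈ 18.028, ∠ = arctan(18/1) ≈ 86.82°
pole (s+8): 8 + j18 → |·| = √(8²+18²) = √388 ≈ 19.698, ∠ = arctan(18/8) ≈ 66.04°
pole at origin: |s| = 18, ∠ = 90.00° (in denominator)
|H| = 1 · 23.431 / 6392.1 ≈ 0.0036656
Gain = 20 log₁₀(0.0036656) ≈ -48.72 dB
∠H = 50.19° − 242.86° = -192.67° ≡ 167.33° (principal value)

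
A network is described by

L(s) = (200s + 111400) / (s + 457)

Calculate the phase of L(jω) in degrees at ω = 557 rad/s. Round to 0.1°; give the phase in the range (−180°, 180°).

Substitute s = j557:
Numerator: 200(j557) + 111400 = 111400 + j111400
Denominator: (j557) + 457 = 457 + j557
|N| = √(111400² + 111400²) ≈ 1.5754e+05, ∠N ≈ 45.00°
|D| = √(457² + 557²) ≈ 720.48, ∠D ≈ 50.63°
∠L = 45.00° − 50.63° = -5.63°

-5.6°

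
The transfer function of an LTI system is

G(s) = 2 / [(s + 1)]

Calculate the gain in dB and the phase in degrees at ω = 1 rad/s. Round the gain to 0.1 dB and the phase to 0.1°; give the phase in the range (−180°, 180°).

At ω = 1 rad/s:
pole (1 + j1·1) = 1 + j1 → |·| ≈ 1.4142, ∠ ≈ 45.00°
|G| = 2 · 1 / (1.4142) ≈ 1.4142
Gain = 20 log₁₀(1.4142) ≈ 3.01 dB
∠G = (0°) − (45.00°) = -45.00°

3.0 dB, -45.0°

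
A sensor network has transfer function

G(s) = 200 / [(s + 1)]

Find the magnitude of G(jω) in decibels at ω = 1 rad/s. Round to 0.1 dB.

At ω = 1 rad/s:
pole (1 + j1·1) = 1 + j1 → |·| ≈ 1.4142, ∠ ≈ 45.00°
|G| = 200 · 1 / (1.4142) ≈ 141.42
Gain = 20 log₁₀(141.42) ≈ 43.01 dB

43.0 dB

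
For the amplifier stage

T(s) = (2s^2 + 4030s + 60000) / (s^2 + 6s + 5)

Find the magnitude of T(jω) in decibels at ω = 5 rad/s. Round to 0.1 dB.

64.9 dB

Substitute s = j5:
Numerator: 2(j5)^2 + 4030(j5) + 60000 = 59950 + j20150
Denominator: (j5)^2 + 6(j5) + 5 = -20 + j30
|N| = √(59950² + 20150²) ≈ 63246, ∠N ≈ 18.58°
|D| = √(20² + 30²) ≈ 36.056, ∠D ≈ 123.69°
|T| = 63246 / 36.056 ≈ 1754.1
Gain = 20 log₁₀(1754.1) ≈ 64.88 dB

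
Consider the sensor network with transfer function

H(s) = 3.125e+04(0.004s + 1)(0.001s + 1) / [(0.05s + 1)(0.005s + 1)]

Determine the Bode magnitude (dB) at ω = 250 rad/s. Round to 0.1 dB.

At ω = 250 rad/s:
zero (1 + j250·0.004) = 1 + j1 → |·| ≈ 1.4142, ∠ ≈ 45.00°
zero (1 + j250·0.001) = 1 + j0.25 → |·| ≈ 1.0308, ∠ ≈ 14.04°
pole (1 + j250·0.05) = 1 + j12.5 → |·| ≈ 12.54, ∠ ≈ 85.43°
pole (1 + j250·0.005) = 1 + j1.25 → |·| ≈ 1.6008, ∠ ≈ 51.34°
|H| = 3.125e+04 · 1.4142 · 1.0308 / (12.54 · 1.6008) ≈ 2269.3
Gain = 20 log₁₀(2269.3) ≈ 67.12 dB

67.1 dB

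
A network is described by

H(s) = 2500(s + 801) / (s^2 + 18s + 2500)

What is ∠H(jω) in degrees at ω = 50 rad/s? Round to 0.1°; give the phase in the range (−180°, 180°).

-86.4°

At s = jω = j50:
zero (s+801): 801 + j50 → |·| = √(801²+50²) = √644101 ≈ 802.56, ∠ = arctan(50/801) ≈ 3.57°
quadratic: (j50)² + 18·j50 + 2500 = 0 + j900 → |·| ≈ 900, ∠ ≈ 90.00°
∠H = 3.57° − 90.00° = -86.43°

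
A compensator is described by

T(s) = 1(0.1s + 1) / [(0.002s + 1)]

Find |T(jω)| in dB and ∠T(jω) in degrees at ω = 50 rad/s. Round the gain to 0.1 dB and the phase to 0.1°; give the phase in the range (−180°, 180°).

At ω = 50 rad/s:
zero (1 + j50·0.1) = 1 + j5 → |·| ≈ 5.099, ∠ ≈ 78.69°
pole (1 + j50·0.002) = 1 + j0.1 → |·| ≈ 1.005, ∠ ≈ 5.71°
|T| = 1 · 5.099 / (1.005) ≈ 5.0736
Gain = 20 log₁₀(5.0736) ≈ 14.11 dB
∠T = (78.69°) − (5.71°) = 72.98°

14.1 dB, 73.0°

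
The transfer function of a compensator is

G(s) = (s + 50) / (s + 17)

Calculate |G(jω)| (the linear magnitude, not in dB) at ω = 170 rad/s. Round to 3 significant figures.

1.04

At s = jω = j170:
zero (s+50): 50 + j170 → |·| = √(50²+170²) = √31400 ≈ 177.2, ∠ = arctan(170/50) ≈ 73.61°
pole (s+17): 17 + j170 → |·| = √(17²+170²) = √29189 ≈ 170.85, ∠ = arctan(170/17) ≈ 84.29°
|G| = 1 · 177.2 / 170.85 ≈ 1.0372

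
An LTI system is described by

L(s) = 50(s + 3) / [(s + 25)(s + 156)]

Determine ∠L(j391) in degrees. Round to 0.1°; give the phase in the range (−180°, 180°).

-65.0°

At s = jω = j391:
zero (s+3): 3 + j391 → |·| = √(3²+391²) = √152890 ≈ 391.01, ∠ = arctan(391/3) ≈ 89.56°
pole (s+25): 25 + j391 → |·| = √(25²+391²) = √153506 ≈ 391.8, ∠ = arctan(391/25) ≈ 86.34°
pole (s+156): 156 + j391 → |·| = √(156²+391²) = √177217 ≈ 420.97, ∠ = arctan(391/156) ≈ 68.25°
∠L = 89.56° − 154.59° = -65.03°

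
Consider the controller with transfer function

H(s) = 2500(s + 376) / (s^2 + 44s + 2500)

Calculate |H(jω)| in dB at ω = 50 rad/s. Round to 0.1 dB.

52.7 dB

At s = jω = j50:
zero (s+376): 376 + j50 → |·| = √(376²+50²) = √143876 ≈ 379.31, ∠ = arctan(50/376) ≈ 7.57°
quadratic: (j50)² + 44·j50 + 2500 = 0 + j2200 → |·| ≈ 2200, ∠ ≈ 90.00°
|H| = 2500 · 379.31 / 2200 ≈ 431.03
Gain = 20 log₁₀(431.03) ≈ 52.69 dB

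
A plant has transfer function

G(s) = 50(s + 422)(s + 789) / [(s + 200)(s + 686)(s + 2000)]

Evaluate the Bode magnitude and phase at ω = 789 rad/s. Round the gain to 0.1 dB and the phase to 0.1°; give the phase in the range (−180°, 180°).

At s = jω = j789:
zero (s+422): 422 + j789 → |·| = √(422²+789²) = √800605 ≈ 894.77, ∠ = arctan(789/422) ≈ 61.86°
zero (s+789): 789 + j789 → |·| = √(789²+789²) = √1245042 ≈ 1115.8, ∠ = arctan(789/789) ≈ 45.00°
pole (s+200): 200 + j789 → |·| = √(200²+789²) = √662521 ≈ 813.95, ∠ = arctan(789/200) ≈ 75.78°
pole (s+686): 686 + j789 → |·| = √(686²+789²) = √1093117 ≈ 1045.5, ∠ = arctan(789/686) ≈ 48.99°
pole (s+2000): 2000 + j789 → |·| = √(2000²+789²) = √4622521 ≈ 2150, ∠ = arctan(789/2000) ≈ 21.53°
|G| = 50 · 9.9838e+05 / 1.8296e+09 ≈ 0.027284
Gain = 20 log₁₀(0.027284) ≈ -31.28 dB
∠G = 106.86° − 146.30° = -39.44°

-31.3 dB, -39.4°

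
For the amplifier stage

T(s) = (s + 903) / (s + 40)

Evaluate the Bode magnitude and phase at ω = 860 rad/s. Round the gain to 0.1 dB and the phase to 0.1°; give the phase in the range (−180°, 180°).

Substitute s = j860:
Numerator: (j860) + 903 = 903 + j860
Denominator: (j860) + 40 = 40 + j860
|N| = √(903² + 860²) ≈ 1247, ∠N ≈ 43.60°
|D| = √(40² + 860²) ≈ 860.93, ∠D ≈ 87.34°
|T| = 1247 / 860.93 ≈ 1.4484
Gain = 20 log₁₀(1.4484) ≈ 3.22 dB
∠T = 43.60° − 87.34° = -43.74°

3.2 dB, -43.7°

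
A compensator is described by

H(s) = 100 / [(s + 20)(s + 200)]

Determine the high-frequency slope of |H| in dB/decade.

-40 dB/decade

Each pole contributes −20 dB/decade at high frequency; each zero contributes +20 dB/decade.
Net: 0 zero(s) − 2 pole(s) → -40 dB/decade.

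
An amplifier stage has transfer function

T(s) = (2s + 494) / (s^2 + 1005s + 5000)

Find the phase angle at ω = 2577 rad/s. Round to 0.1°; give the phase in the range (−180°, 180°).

Substitute s = j2577:
Numerator: 2(j2577) + 494 = 494 + j5154
Denominator: (j2577)^2 + 1005(j2577) + 5000 = -6635929 + j2589885
|N| = √(494² + 5154²) ≈ 5177.6, ∠N ≈ 84.53°
|D| = √(6635929² + 2589885²) ≈ 7.1234e+06, ∠D ≈ 158.68°
∠T = 84.53° − 158.68° = -74.15°

-74.2°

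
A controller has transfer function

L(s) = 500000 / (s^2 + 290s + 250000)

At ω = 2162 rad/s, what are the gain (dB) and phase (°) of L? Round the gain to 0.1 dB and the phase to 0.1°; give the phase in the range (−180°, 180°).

At s = jω = j2162:
quadratic: (j2162)² + 290·j2162 + 250000 = -4424244 + j626980 → |·| ≈ 4.4684e+06, ∠ ≈ 171.93°
|L| = 500000 / 4.4684e+06 ≈ 0.1119
Gain = 20 log₁₀(0.1119) ≈ -19.02 dB
∠L = 0.00° − 171.93° = -171.93°

-19.0 dB, -171.9°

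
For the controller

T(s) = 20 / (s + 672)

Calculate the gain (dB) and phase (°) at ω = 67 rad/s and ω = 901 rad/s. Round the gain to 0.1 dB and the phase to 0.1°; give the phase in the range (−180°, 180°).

At s = jω = j67:
pole (s+672): 672 + j67 → |·| = √(672²+67²) = √456073 ≈ 675.33, ∠ = arctan(67/672) ≈ 5.69°
|T| = 20 / 675.33 ≈ 0.029615
Gain = 20 log₁₀(0.029615) ≈ -30.57 dB
∠T = 0.00° − 5.69° = -5.69°

At s = jω = j901:
pole (s+672): 672 + j901 → |·| = √(672²+901²) = √1263385 ≈ 1124, ∠ = arctan(901/672) ≈ 53.28°
|T| = 20 / 1124 ≈ 0.017794
Gain = 20 log₁₀(0.017794) ≈ -34.99 dB
∠T = 0.00° − 53.28° = -53.28°

ω = 67: -30.6 dB, -5.7°; ω = 901: -35.0 dB, -53.3°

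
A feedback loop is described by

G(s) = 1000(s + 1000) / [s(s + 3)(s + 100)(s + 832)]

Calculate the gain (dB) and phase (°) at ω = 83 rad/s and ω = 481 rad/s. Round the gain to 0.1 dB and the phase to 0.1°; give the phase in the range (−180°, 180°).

At s = jω = j83:
zero (s+1000): 1000 + j83 → |·| = √(1000²+83²) = √1006889 ≈ 1003.4, ∠ = arctan(83/1000) ≈ 4.74°
pole (s+3): 3 + j83 → |·| = √(3²+83²) = √6898 ≈ 83.054, ∠ = arctan(83/3) ≈ 87.93°
pole (s+100): 100 + j83 → |·| = √(100²+83²) = √16889 ≈ 129.96, ∠ = arctan(83/100) ≈ 39.69°
pole (s+832): 832 + j83 → |·| = √(832²+83²) = √699113 ≈ 836.13, ∠ = arctan(83/832) ≈ 5.70°
pole at origin: |s| = 83, ∠ = 90.00° (in denominator)
|G| = 1000 · 1003.4 / 7.4907e+08 ≈ 0.0013395
Gain = 20 log₁₀(0.0013395) ≈ -57.46 dB
∠G = 4.74° − 223.32° = -218.58° ≡ 141.42° (principal value)

At s = jω = j481:
zero (s+1000): 1000 + j481 → |·| = √(1000²+481²) = √1231361 ≈ 1109.7, ∠ = arctan(481/1000) ≈ 25.69°
pole (s+3): 3 + j481 → |·| = √(3²+481²) = √231370 ≈ 481.01, ∠ = arctan(481/3) ≈ 89.64°
pole (s+100): 100 + j481 → |·| = √(100²+481²) = √241361 ≈ 491.29, ∠ = arctan(481/100) ≈ 78.26°
pole (s+832): 832 + j481 → |·| = √(832²+481²) = √923585 ≈ 961.03, ∠ = arctan(481/832) ≈ 30.03°
pole at origin: |s| = 481, ∠ = 90.00° (in denominator)
|G| = 1000 · 1109.7 / 1.0924e+11 ≈ 1.0158e-05
Gain = 20 log₁₀(1.0158e-05) ≈ -99.86 dB
∠G = 25.69° − 287.93° = -262.24° ≡ 97.76° (principal value)

ω = 83: -57.5 dB, 141.4°; ω = 481: -99.9 dB, 97.8°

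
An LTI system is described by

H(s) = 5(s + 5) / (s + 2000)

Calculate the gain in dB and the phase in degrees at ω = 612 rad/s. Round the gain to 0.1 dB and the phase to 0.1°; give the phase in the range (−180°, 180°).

3.3 dB, 72.5°

At s = jω = j612:
zero (s+5): 5 + j612 → |·| = √(5²+612²) = √374569 ≈ 612.02, ∠ = arctan(612/5) ≈ 89.53°
pole (s+2000): 2000 + j612 → |·| = √(2000²+612²) = √4374544 ≈ 2091.5, ∠ = arctan(612/2000) ≈ 17.01°
|H| = 5 · 612.02 / 2091.5 ≈ 1.4631
Gain = 20 log₁₀(1.4631) ≈ 3.31 dB
∠H = 89.53° − 17.01° = 72.52°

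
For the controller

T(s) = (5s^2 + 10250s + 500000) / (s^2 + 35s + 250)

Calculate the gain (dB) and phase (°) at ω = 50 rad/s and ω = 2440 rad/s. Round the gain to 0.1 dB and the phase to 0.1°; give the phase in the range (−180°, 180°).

Substitute s = j50:
Numerator: 5(j50)^2 + 10250(j50) + 500000 = 487500 + j512500
Denominator: (j50)^2 + 35(j50) + 250 = -2250 + j1750
|N| = √(487500² + 512500²) ≈ 7.0733e+05, ∠N ≈ 46.43°
|D| = √(2250² + 1750²) ≈ 2850.4, ∠D ≈ 142.13°
|T| = 7.0733e+05 / 2850.4 ≈ 248.15
Gain = 20 log₁₀(248.15) ≈ 47.89 dB
∠T = 46.43° − 142.13° = -95.70°

Substitute s = j2440:
Numerator: 5(j2440)^2 + 10250(j2440) + 500000 = -29268000 + j25010000
Denominator: (j2440)^2 + 35(j2440) + 250 = -5953350 + j85400
|N| = √(29268000² + 25010000²) ≈ 3.8498e+07, ∠N ≈ 139.49°
|D| = √(5953350² + 85400²) ≈ 5.954e+06, ∠D ≈ 179.18°
|T| = 3.8498e+07 / 5.954e+06 ≈ 6.4659
Gain = 20 log₁₀(6.4659) ≈ 16.21 dB
∠T = 139.49° − 179.18° = -39.69°

ω = 50: 47.9 dB, -95.7°; ω = 2440: 16.2 dB, -39.7°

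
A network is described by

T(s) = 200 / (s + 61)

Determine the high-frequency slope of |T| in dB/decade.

-20 dB/decade

Each pole contributes −20 dB/decade at high frequency; each zero contributes +20 dB/decade.
Net: 0 zero(s) − 1 pole(s) → -20 dB/decade.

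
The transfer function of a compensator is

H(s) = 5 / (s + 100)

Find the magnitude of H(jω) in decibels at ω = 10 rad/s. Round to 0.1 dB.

At s = jω = j10:
pole (s+100): 100 + j10 → |·| = √(100²+10²) = √10100 ≈ 100.5, ∠ = arctan(10/100) ≈ 5.71°
|H| = 5 / 100.5 ≈ 0.049751
Gain = 20 log₁₀(0.049751) ≈ -26.06 dB

-26.1 dB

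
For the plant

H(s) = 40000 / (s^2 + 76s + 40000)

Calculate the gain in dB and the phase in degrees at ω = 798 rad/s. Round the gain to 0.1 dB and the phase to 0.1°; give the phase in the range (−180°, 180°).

-23.5 dB, -174.2°

At s = jω = j798:
quadratic: (j798)² + 76·j798 + 40000 = -596804 + j60648 → |·| ≈ 5.9988e+05, ∠ ≈ 174.20°
|H| = 40000 / 5.9988e+05 ≈ 0.06668
Gain = 20 log₁₀(0.06668) ≈ -23.52 dB
∠H = 0.00° − 174.20° = -174.20°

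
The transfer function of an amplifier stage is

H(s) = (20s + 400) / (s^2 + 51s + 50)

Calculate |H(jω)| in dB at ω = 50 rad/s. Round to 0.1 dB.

-10.3 dB

Substitute s = j50:
Numerator: 20(j50) + 400 = 400 + j1000
Denominator: (j50)^2 + 51(j50) + 50 = -2450 + j2550
|N| = √(400² + 1000²) ≈ 1077, ∠N ≈ 68.20°
|D| = √(2450² + 2550²) ≈ 3536.2, ∠D ≈ 133.85°
|H| = 1077 / 3536.2 ≈ 0.30456
Gain = 20 log₁₀(0.30456) ≈ -10.33 dB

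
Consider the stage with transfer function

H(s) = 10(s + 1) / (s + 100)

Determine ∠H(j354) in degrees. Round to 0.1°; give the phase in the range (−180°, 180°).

15.6°

At s = jω = j354:
zero (s+1): 1 + j354 → |·| = √(1²+354²) = √125317 ≈ 354, ∠ = arctan(354/1) ≈ 89.84°
pole (s+100): 100 + j354 → |·| = √(100²+354²) = √135316 ≈ 367.85, ∠ = arctan(354/100) ≈ 74.23°
∠H = 89.84° − 74.23° = 15.61°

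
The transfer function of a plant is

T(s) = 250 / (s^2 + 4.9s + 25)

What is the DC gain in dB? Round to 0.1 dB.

20.0 dB

T(0) = 250 / 25 = 10
20 log₁₀(10) ≈ 20.00 dB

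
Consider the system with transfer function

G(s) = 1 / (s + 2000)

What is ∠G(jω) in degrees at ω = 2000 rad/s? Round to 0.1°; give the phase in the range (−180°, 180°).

-45.0°

At s = jω = j2000:
pole (s+2000): 2000 + j2000 → |·| = √(2000²+2000²) = √8000000 ≈ 2828.4, ∠ = arctan(2000/2000) ≈ 45.00°
∠G = 0.00° − 45.00° = -45.00°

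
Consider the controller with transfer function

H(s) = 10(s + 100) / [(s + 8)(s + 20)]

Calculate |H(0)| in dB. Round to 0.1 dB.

H(0) = 10·100 / (8·20) = 6.25
20 log₁₀(6.25) ≈ 15.92 dB

15.9 dB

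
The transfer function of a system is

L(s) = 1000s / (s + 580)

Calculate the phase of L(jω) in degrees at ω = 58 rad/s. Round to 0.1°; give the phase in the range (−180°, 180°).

84.3°

At s = jω = j58:
zero at origin: s = j58 → |·| = 58, ∠ = 90.00°
pole (s+580): 580 + j58 → |·| = √(580²+58²) = √339764 ≈ 582.89, ∠ = arctan(58/580) ≈ 5.71°
∠L = 90.00° − 5.71° = 84.29°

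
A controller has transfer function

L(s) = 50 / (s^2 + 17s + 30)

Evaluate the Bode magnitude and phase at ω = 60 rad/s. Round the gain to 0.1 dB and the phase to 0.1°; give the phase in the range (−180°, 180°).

Substitute s = j60:
Numerator: 50 = 50 + j0
Denominator: (j60)^2 + 17(j60) + 30 = -3570 + j1020
|N| = √(50² + 0²) ≈ 50, ∠N ≈ 0.00°
|D| = √(3570² + 1020²) ≈ 3712.9, ∠D ≈ 164.05°
|L| = 50 / 3712.9 ≈ 0.013467
Gain = 20 log₁₀(0.013467) ≈ -37.41 dB
∠L = 0.00° − 164.05° = -164.05°

-37.4 dB, -164.1°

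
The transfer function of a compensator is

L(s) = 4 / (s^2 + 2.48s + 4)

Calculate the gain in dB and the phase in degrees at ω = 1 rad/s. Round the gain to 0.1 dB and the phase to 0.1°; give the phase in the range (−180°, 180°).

At s = jω = j1:
quadratic: (j1)² + 2.48·j1 + 4 = 3 + j2.48 → |·| ≈ 3.8924, ∠ ≈ 39.58°
|L| = 4 / 3.8924 ≈ 1.0276
Gain = 20 log₁₀(1.0276) ≈ 0.24 dB
∠L = 0.00° − 39.58° = -39.58°

0.2 dB, -39.6°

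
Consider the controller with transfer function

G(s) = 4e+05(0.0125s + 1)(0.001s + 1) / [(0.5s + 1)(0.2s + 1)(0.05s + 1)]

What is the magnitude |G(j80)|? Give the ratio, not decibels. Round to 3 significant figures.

215

At ω = 80 rad/s:
zero (1 + j80·0.0125) = 1 + j1 → |·| ≈ 1.4142, ∠ ≈ 45.00°
zero (1 + j80·0.001) = 1 + j0.08 → |·| ≈ 1.0032, ∠ ≈ 4.57°
pole (1 + j80·0.5) = 1 + j40 → |·| ≈ 40.012, ∠ ≈ 88.57°
pole (1 + j80·0.2) = 1 + j16 → |·| ≈ 16.031, ∠ ≈ 86.42°
pole (1 + j80·0.05) = 1 + j4 → |·| ≈ 4.1231, ∠ ≈ 75.96°
|G| = 4e+05 · 1.4142 · 1.0032 / (40.012 · 16.031 · 4.1231) ≈ 214.58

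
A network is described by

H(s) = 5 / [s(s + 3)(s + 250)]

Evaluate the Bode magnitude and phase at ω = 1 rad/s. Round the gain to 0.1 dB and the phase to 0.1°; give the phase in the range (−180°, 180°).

At s = jω = j1:
pole (s+3): 3 + j1 → |·| = √(3²+1²) = √10 ≈ 3.1623, ∠ = arctan(1/3) ≈ 18.43°
pole (s+250): 250 + j1 → |·| = √(250²+1²) = √62501 ≈ 250, ∠ = arctan(1/250) ≈ 0.23°
pole at origin: |s| = 1, ∠ = 90.00° (in denominator)
|H| = 5 / 790.58 ≈ 0.0063245
Gain = 20 log₁₀(0.0063245) ≈ -43.98 dB
∠H = 0.00° − 108.66° = -108.66°

-44.0 dB, -108.7°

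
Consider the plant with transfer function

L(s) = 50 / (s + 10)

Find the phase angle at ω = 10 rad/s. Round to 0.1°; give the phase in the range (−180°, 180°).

Substitute s = j10:
Numerator: 50 = 50 + j0
Denominator: (j10) + 10 = 10 + j10
|N| = √(50² + 0²) ≈ 50, ∠N ≈ 0.00°
|D| = √(10² + 10²) ≈ 14.142, ∠D ≈ 45.00°
∠L = 0.00° − 45.00° = -45.00°

-45.0°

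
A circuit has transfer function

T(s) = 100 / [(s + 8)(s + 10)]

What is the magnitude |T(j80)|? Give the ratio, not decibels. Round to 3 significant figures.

At s = jω = j80:
pole (s+8): 8 + j80 → |·| = √(8²+80²) = √6464 ≈ 80.399, ∠ = arctan(80/8) ≈ 84.29°
pole (s+10): 10 + j80 → |·| = √(10²+80²) = √6500 ≈ 80.623, ∠ = arctan(80/10) ≈ 82.87°
|T| = 100 / 6482 ≈ 0.015427

0.0154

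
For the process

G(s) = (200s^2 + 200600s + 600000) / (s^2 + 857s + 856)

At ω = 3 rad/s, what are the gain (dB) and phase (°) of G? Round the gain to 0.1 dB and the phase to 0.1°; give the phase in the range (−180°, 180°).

49.9 dB, -26.6°

Substitute s = j3:
Numerator: 200(j3)^2 + 200600(j3) + 600000 = 598200 + j601800
Denominator: (j3)^2 + 857(j3) + 856 = 847 + j2571
|N| = √(598200² + 601800²) ≈ 8.4853e+05, ∠N ≈ 45.17°
|D| = √(847² + 2571²) ≈ 2706.9, ∠D ≈ 71.77°
|G| = 8.4853e+05 / 2706.9 ≈ 313.47
Gain = 20 log₁₀(313.47) ≈ 49.92 dB
∠G = 45.17° − 71.77° = -26.60°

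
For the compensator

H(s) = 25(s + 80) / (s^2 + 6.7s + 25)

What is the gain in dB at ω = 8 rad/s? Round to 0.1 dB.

At s = jω = j8:
zero (s+80): 80 + j8 → |·| = √(80²+8²) = √6464 ≈ 80.399, ∠ = arctan(8/80) ≈ 5.71°
quadratic: (j8)² + 6.7·j8 + 25 = -39 + j53.6 → |·| ≈ 66.287, ∠ ≈ 126.04°
|H| = 25 · 80.399 / 66.287 ≈ 30.322
Gain = 20 log₁₀(30.322) ≈ 29.64 dB

29.6 dB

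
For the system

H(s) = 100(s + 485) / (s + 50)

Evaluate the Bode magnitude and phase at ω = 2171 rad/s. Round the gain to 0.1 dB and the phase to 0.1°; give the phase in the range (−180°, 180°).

40.2 dB, -11.3°

At s = jω = j2171:
zero (s+485): 485 + j2171 → |·| = √(485²+2171²) = √4948466 ≈ 2224.5, ∠ = arctan(2171/485) ≈ 77.41°
pole (s+50): 50 + j2171 → |·| = √(50²+2171²) = √4715741 ≈ 2171.6, ∠ = arctan(2171/50) ≈ 88.68°
|H| = 100 · 2224.5 / 2171.6 ≈ 102.44
Gain = 20 log₁₀(102.44) ≈ 40.21 dB
∠H = 77.41° − 88.68° = -11.27°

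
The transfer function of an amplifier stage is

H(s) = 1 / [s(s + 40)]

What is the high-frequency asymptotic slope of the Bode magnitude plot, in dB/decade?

Each pole contributes −20 dB/decade at high frequency; each zero contributes +20 dB/decade.
Net: 0 zero(s) − 2 pole(s) → -40 dB/decade.

-40 dB/decade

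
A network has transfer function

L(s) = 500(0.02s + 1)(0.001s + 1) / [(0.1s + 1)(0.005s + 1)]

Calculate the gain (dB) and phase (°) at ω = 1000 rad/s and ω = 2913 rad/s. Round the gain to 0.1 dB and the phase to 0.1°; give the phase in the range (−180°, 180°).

At ω = 1000 rad/s:
zero (1 + j1000·0.02) = 1 + j20 → |·| ≈ 20.025, ∠ ≈ 87.14°
zero (1 + j1000·0.001) = 1 + j1 → |·| ≈ 1.4142, ∠ ≈ 45.00°
pole (1 + j1000·0.1) = 1 + j100 → |·| ≈ 100, ∠ ≈ 89.43°
pole (1 + j1000·0.005) = 1 + j5 → |·| ≈ 5.099, ∠ ≈ 78.69°
|L| = 500 · 20.025 · 1.4142 / (100 · 5.099) ≈ 27.77
Gain = 20 log₁₀(27.77) ≈ 28.87 dB
∠L = (87.14° + 45.00°) − (89.43° + 78.69°) = -35.98°

At ω = 2913 rad/s:
zero (1 + j2913·0.02) = 1 + j58.26 → |·| ≈ 58.269, ∠ ≈ 89.02°
zero (1 + j2913·0.001) = 1 + j2.913 → |·| ≈ 3.0799, ∠ ≈ 71.05°
pole (1 + j2913·0.1) = 1 + j291.3 → |·| ≈ 291.3, ∠ ≈ 89.80°
pole (1 + j2913·0.005) = 1 + j14.565 → |·| ≈ 14.599, ∠ ≈ 86.07°
|L| = 500 · 58.269 · 3.0799 / (291.3 · 14.599) ≈ 21.1
Gain = 20 log₁₀(21.1) ≈ 26.49 dB
∠L = (89.02° + 71.05°) − (89.80° + 86.07°) = -15.80°

ω = 1000: 28.9 dB, -36.0°; ω = 2913: 26.5 dB, -15.8°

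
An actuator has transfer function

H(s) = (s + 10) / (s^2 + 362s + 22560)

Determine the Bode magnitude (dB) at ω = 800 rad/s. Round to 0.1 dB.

-58.6 dB

Substitute s = j800:
Numerator: (j800) + 10 = 10 + j800
Denominator: (j800)^2 + 362(j800) + 22560 = -617440 + j289600
|N| = √(10² + 800²) ≈ 800.06, ∠N ≈ 89.28°
|D| = √(617440² + 289600²) ≈ 6.8198e+05, ∠D ≈ 154.87°
|H| = 800.06 / 6.8198e+05 ≈ 0.0011731
Gain = 20 log₁₀(0.0011731) ≈ -58.61 dB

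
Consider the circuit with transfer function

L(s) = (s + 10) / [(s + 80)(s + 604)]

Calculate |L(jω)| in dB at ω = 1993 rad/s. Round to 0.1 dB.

At s = jω = j1993:
zero (s+10): 10 + j1993 → |·| = √(10²+1993²) = √3972149 ≈ 1993, ∠ = arctan(1993/10) ≈ 89.71°
pole (s+80): 80 + j1993 → |·| = √(80²+1993²) = √3978449 ≈ 1994.6, ∠ = arctan(1993/80) ≈ 87.70°
pole (s+604): 604 + j1993 → |·| = √(604²+1993²) = √4336865 ≈ 2082.5, ∠ = arctan(1993/604) ≈ 73.14°
|L| = 1 · 1993 / 4.1538e+06 ≈ 0.0004798
Gain = 20 log₁₀(0.0004798) ≈ -66.38 dB

-66.4 dB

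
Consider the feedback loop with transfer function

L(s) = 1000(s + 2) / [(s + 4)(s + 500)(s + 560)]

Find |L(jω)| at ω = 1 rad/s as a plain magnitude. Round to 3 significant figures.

At s = jω = j1:
zero (s+2): 2 + j1 → |·| = √(2²+1²) = √5 ≈ 2.2361, ∠ = arctan(1/2) ≈ 26.57°
pole (s+4): 4 + j1 → |·| = √(4²+1²) = √17 ≈ 4.1231, ∠ = arctan(1/4) ≈ 14.04°
pole (s+500): 500 + j1 → |·| = √(500²+1²) = √250001 ≈ 500, ∠ = arctan(1/500) ≈ 0.11°
pole (s+560): 560 + j1 → |·| = √(560²+1²) = √313601 ≈ 560, ∠ = arctan(1/560) ≈ 0.10°
|L| = 1000 · 2.2361 / 1.1545e+06 ≈ 0.0019369

0.00194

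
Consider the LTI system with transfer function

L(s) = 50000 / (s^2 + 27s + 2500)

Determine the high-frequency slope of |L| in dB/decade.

-40 dB/decade

Each pole contributes −20 dB/decade at high frequency; each zero contributes +20 dB/decade.
Net: 0 zero(s) − 2 pole(s) → -40 dB/decade.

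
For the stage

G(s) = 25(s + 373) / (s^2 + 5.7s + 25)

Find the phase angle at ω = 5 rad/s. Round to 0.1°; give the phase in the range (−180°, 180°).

-89.2°

At s = jω = j5:
zero (s+373): 373 + j5 → |·| = √(373²+5²) = √139154 ≈ 373.03, ∠ = arctan(5/373) ≈ 0.77°
quadratic: (j5)² + 5.7·j5 + 25 = 0 + j28.5 → |·| ≈ 28.5, ∠ ≈ 90.00°
∠G = 0.77° − 90.00° = -89.23°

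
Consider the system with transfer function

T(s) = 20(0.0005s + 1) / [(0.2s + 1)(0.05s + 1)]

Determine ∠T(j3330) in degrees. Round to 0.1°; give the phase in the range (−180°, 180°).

-120.6°

At ω = 3330 rad/s:
zero (1 + j3330·0.0005) = 1 + j1.665 → |·| ≈ 1.9422, ∠ ≈ 59.01°
pole (1 + j3330·0.2) = 1 + j666 → |·| ≈ 666, ∠ ≈ 89.91°
pole (1 + j3330·0.05) = 1 + j166.5 → |·| ≈ 166.5, ∠ ≈ 89.66°
∠T = (59.01°) − (89.91° + 89.66°) = -120.56°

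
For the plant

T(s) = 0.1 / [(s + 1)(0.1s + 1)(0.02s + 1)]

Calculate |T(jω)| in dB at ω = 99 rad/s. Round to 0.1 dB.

-86.8 dB

At ω = 99 rad/s:
pole (1 + j99·1) = 1 + j99 → |·| ≈ 99.005, ∠ ≈ 89.42°
pole (1 + j99·0.1) = 1 + j9.9 → |·| ≈ 9.9504, ∠ ≈ 84.23°
pole (1 + j99·0.02) = 1 + j1.98 → |·| ≈ 2.2182, ∠ ≈ 63.20°
|T| = 0.1 · 1 / (99.005 · 9.9504 · 2.2182) ≈ 4.5762e-05
Gain = 20 log₁₀(4.5762e-05) ≈ -86.79 dB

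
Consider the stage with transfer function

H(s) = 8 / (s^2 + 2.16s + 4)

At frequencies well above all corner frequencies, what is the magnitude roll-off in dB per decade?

Each pole contributes −20 dB/decade at high frequency; each zero contributes +20 dB/decade.
Net: 0 zero(s) − 2 pole(s) → -40 dB/decade.

-40 dB/decade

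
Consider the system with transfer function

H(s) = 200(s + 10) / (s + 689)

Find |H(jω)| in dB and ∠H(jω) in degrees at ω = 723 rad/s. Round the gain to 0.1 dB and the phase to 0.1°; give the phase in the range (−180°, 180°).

At s = jω = j723:
zero (s+10): 10 + j723 → |·| = √(10²+723²) = √522829 ≈ 723.07, ∠ = arctan(723/10) ≈ 89.21°
pole (s+689): 689 + j723 → |·| = √(689²+723²) = √997450 ≈ 998.72, ∠ = arctan(723/689) ≈ 46.38°
|H| = 200 · 723.07 / 998.72 ≈ 144.8
Gain = 20 log₁₀(144.8) ≈ 43.22 dB
∠H = 89.21° − 46.38° = 42.83°

43.2 dB, 42.8°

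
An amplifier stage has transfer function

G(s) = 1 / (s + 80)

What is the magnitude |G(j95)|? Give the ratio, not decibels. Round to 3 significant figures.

At s = jω = j95:
pole (s+80): 80 + j95 → |·| = √(80²+95²) = √15425 ≈ 124.2, ∠ = arctan(95/80) ≈ 49.90°
|G| = 1 / 124.2 ≈ 0.0080515

0.00805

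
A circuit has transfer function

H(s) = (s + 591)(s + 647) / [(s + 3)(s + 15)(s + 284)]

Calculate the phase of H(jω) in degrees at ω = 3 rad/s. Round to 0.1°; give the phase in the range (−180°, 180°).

-56.4°

At s = jω = j3:
zero (s+591): 591 + j3 → |·| = √(591²+3²) = √349290 ≈ 591.01, ∠ = arctan(3/591) ≈ 0.29°
zero (s+647): 647 + j3 → |·| = √(647²+3²) = √418618 ≈ 647.01, ∠ = arctan(3/647) ≈ 0.27°
pole (s+3): 3 + j3 → |·| = √(3²+3²) = √18 ≈ 4.2426, ∠ = arctan(3/3) ≈ 45.00°
pole (s+15): 15 + j3 → |·| = √(15²+3²) = √234 ≈ 15.297, ∠ = arctan(3/15) ≈ 11.31°
pole (s+284): 284 + j3 → |·| = √(284²+3²) = √80665 ≈ 284.02, ∠ = arctan(3/284) ≈ 0.61°
∠H = 0.56° − 56.92° = -56.36°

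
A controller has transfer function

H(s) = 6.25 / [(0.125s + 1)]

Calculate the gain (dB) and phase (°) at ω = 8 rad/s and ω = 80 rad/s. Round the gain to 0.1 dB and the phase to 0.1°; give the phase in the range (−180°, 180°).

At ω = 8 rad/s:
pole (1 + j8·0.125) = 1 + j1 → |·| ≈ 1.4142, ∠ ≈ 45.00°
|H| = 6.25 · 1 / (1.4142) ≈ 4.4195
Gain = 20 log₁₀(4.4195) ≈ 12.91 dB
∠H = (0°) − (45.00°) = -45.00°

At ω = 80 rad/s:
pole (1 + j80·0.125) = 1 + j10 → |·| ≈ 10.05, ∠ ≈ 84.29°
|H| = 6.25 · 1 / (10.05) ≈ 0.62189
Gain = 20 log₁₀(0.62189) ≈ -4.13 dB
∠H = (0°) − (84.29°) = -84.29°

ω = 8: 12.9 dB, -45.0°; ω = 80: -4.1 dB, -84.3°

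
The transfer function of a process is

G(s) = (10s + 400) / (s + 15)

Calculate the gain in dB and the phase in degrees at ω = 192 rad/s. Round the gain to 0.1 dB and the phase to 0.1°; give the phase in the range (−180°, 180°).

20.2 dB, -7.3°

Substitute s = j192:
Numerator: 10(j192) + 400 = 400 + j1920
Denominator: (j192) + 15 = 15 + j192
|N| = √(400² + 1920²) ≈ 1961.2, ∠N ≈ 78.23°
|D| = √(15² + 192²) ≈ 192.59, ∠D ≈ 85.53°
|G| = 1961.2 / 192.59 ≈ 10.183
Gain = 20 log₁₀(10.183) ≈ 20.16 dB
∠G = 78.23° − 85.53° = -7.30°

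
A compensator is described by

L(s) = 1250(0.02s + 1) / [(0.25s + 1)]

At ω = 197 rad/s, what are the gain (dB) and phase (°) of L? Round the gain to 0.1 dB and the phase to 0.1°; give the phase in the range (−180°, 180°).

At ω = 197 rad/s:
zero (1 + j197·0.02) = 1 + j3.94 → |·| ≈ 4.0649, ∠ ≈ 75.76°
pole (1 + j197·0.25) = 1 + j49.25 → |·| ≈ 49.26, ∠ ≈ 88.84°
|L| = 1250 · 4.0649 / (49.26) ≈ 103.15
Gain = 20 log₁₀(103.15) ≈ 40.27 dB
∠L = (75.76°) − (88.84°) = -13.08°

40.3 dB, -13.1°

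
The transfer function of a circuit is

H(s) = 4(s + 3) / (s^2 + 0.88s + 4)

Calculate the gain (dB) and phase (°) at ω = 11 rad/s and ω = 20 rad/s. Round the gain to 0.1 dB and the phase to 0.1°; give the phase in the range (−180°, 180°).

ω = 11: -8.2 dB, -100.5°; ω = 20: -13.8 dB, -96.0°

At s = jω = j11:
zero (s+3): 3 + j11 → |·| = √(3²+11²) = √130 ≈ 11.402, ∠ = arctan(11/3) ≈ 74.74°
quadratic: (j11)² + 0.88·j11 + 4 = -117 + j9.68 → |·| ≈ 117.4, ∠ ≈ 175.27°
|H| = 4 · 11.402 / 117.4 ≈ 0.38848
Gain = 20 log₁₀(0.38848) ≈ -8.21 dB
∠H = 74.74° − 175.27° = -100.53°

At s = jω = j20:
zero (s+3): 3 + j20 → |·| = √(3²+20²) = √409 ≈ 20.224, ∠ = arctan(20/3) ≈ 81.47°
quadratic: (j20)² + 0.88·j20 + 4 = -396 + j17.6 → |·| ≈ 396.39, ∠ ≈ 177.46°
|H| = 4 · 20.224 / 396.39 ≈ 0.20408
Gain = 20 log₁₀(0.20408) ≈ -13.80 dB
∠H = 81.47° − 177.46° = -95.99°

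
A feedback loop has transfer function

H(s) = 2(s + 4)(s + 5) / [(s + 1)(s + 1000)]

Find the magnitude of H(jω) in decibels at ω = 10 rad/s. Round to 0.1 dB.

At s = jω = j10:
zero (s+4): 4 + j10 → |·| = √(4²+10²) = √116 ≈ 10.77, ∠ = arctan(10/4) ≈ 68.20°
zero (s+5): 5 + j10 → |·| = √(5²+10²) = √125 ≈ 11.18, ∠ = arctan(10/5) ≈ 63.43°
pole (s+1): 1 + j10 → |·| = √(1²+10²) = √101 ≈ 10.05, ∠ = arctan(10/1) ≈ 84.29°
pole (s+1000): 1000 + j10 → |·| = √(1000²+10²) = √1000100 ≈ 1000, ∠ = arctan(10/1000) ≈ 0.57°
|H| = 2 · 120.41 / 10050 ≈ 0.023962
Gain = 20 log₁₀(0.023962) ≈ -32.41 dB

-32.4 dB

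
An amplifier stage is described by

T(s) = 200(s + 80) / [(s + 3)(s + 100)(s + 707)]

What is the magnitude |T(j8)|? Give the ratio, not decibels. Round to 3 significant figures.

At s = jω = j8:
zero (s+80): 80 + j8 → |·| = √(80²+8²) = √6464 ≈ 80.399, ∠ = arctan(8/80) ≈ 5.71°
pole (s+3): 3 + j8 → |·| = √(3²+8²) = √73 ≈ 8.544, ∠ = arctan(8/3) ≈ 69.44°
pole (s+100): 100 + j8 → |·| = √(100²+8²) = √10064 ≈ 100.32, ∠ = arctan(8/100) ≈ 4.57°
pole (s+707): 707 + j8 → |·| = √(707²+8²) = √499913 ≈ 707.05, ∠ = arctan(8/707) ≈ 0.65°
|T| = 200 · 80.399 / 6.0604e+05 ≈ 0.026533

0.0265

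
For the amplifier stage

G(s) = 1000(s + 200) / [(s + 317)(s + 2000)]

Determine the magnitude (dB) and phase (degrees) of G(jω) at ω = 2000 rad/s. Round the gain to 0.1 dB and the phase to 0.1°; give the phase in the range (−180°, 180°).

-9.1 dB, -41.7°

At s = jω = j2000:
zero (s+200): 200 + j2000 → |·| = √(200²+2000²) = √4040000 ≈ 2010, ∠ = arctan(2000/200) ≈ 84.29°
pole (s+317): 317 + j2000 → |·| = √(317²+2000²) = √4100489 ≈ 2025, ∠ = arctan(2000/317) ≈ 80.99°
pole (s+2000): 2000 + j2000 → |·| = √(2000²+2000²) = √8000000 ≈ 2828.4, ∠ = arctan(2000/2000) ≈ 45.00°
|G| = 1000 · 2010 / 5.7275e+06 ≈ 0.35094
Gain = 20 log₁₀(0.35094) ≈ -9.10 dB
∠G = 84.29° − 125.99° = -41.70°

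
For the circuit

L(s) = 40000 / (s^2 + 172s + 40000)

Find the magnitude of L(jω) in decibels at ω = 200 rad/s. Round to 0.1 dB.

At s = jω = j200:
quadratic: (j200)² + 172·j200 + 40000 = 0 + j34400 → |·| ≈ 34400, ∠ ≈ 90.00°
|L| = 40000 / 34400 ≈ 1.1628
Gain = 20 log₁₀(1.1628) ≈ 1.31 dB

1.3 dB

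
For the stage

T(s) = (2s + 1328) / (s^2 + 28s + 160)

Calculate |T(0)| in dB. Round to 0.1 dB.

T(0) = 1328 / 160 = 8.3
20 log₁₀(8.3) ≈ 18.38 dB

18.4 dB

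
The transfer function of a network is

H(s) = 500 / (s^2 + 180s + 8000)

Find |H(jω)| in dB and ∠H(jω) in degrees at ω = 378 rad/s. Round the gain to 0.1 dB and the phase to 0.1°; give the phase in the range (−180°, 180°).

-49.6 dB, -153.2°

Substitute s = j378:
Numerator: 500 = 500 + j0
Denominator: (j378)^2 + 180(j378) + 8000 = -134884 + j68040
|N| = √(500² + 0²) ≈ 500, ∠N ≈ 0.00°
|D| = √(134884² + 68040²) ≈ 1.5107e+05, ∠D ≈ 153.23°
|H| = 500 / 1.5107e+05 ≈ 0.0033097
Gain = 20 log₁₀(0.0033097) ≈ -49.60 dB
∠H = 0.00° − 153.23° = -153.23°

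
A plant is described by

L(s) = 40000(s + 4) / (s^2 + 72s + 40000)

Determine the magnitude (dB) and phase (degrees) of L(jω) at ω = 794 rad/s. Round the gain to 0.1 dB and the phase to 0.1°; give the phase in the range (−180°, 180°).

At s = jω = j794:
zero (s+4): 4 + j794 → |·| = √(4²+794²) = √630452 ≈ 794.01, ∠ = arctan(794/4) ≈ 89.71°
quadratic: (j794)² + 72·j794 + 40000 = -590436 + j57168 → |·| ≈ 5.932e+05, ∠ ≈ 174.47°
|L| = 40000 · 794.01 / 5.932e+05 ≈ 53.541
Gain = 20 log₁₀(53.541) ≈ 34.57 dB
∠L = 89.71° − 174.47° = -84.76°

34.6 dB, -84.8°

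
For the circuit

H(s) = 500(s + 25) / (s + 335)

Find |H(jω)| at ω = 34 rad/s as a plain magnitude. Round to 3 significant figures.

62.7

At s = jω = j34:
zero (s+25): 25 + j34 → |·| = √(25²+34²) = √1781 ≈ 42.202, ∠ = arctan(34/25) ≈ 53.67°
pole (s+335): 335 + j34 → |·| = √(335²+34²) = √113381 ≈ 336.72, ∠ = arctan(34/335) ≈ 5.80°
|H| = 500 · 42.202 / 336.72 ≈ 62.666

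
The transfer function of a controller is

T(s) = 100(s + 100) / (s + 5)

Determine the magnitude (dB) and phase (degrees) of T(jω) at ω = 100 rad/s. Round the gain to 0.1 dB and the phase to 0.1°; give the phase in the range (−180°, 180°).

43.0 dB, -42.1°

At s = jω = j100:
zero (s+100): 100 + j100 → |·| = √(100²+100²) = √20000 ≈ 141.42, ∠ = arctan(100/100) ≈ 45.00°
pole (s+5): 5 + j100 → |·| = √(5²+100²) = √10025 ≈ 100.12, ∠ = arctan(100/5) ≈ 87.14°
|T| = 100 · 141.42 / 100.12 ≈ 141.25
Gain = 20 log₁₀(141.25) ≈ 43.00 dB
∠T = 45.00° − 87.14° = -42.14°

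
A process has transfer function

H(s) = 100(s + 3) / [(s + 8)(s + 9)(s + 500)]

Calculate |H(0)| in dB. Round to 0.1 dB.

-41.6 dB

H(0) = 100·3 / (8·9·500) ≈ 0.0083333
20 log₁₀(0.0083333) ≈ -41.58 dB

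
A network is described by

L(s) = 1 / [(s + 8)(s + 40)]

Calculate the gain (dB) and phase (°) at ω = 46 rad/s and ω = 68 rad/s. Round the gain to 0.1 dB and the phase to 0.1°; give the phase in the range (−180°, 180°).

At s = jω = j46:
pole (s+8): 8 + j46 → |·| = √(8²+46²) = √2180 ≈ 46.69, ∠ = arctan(46/8) ≈ 80.13°
pole (s+40): 40 + j46 → |·| = √(40²+46²) = √3716 ≈ 60.959, ∠ = arctan(46/40) ≈ 48.99°
|L| = 1 / 2846.2 ≈ 0.00035135
Gain = 20 log₁₀(0.00035135) ≈ -69.09 dB
∠L = 0.00° − 129.12° = -129.12°

At s = jω = j68:
pole (s+8): 8 + j68 → |·| = √(8²+68²) = √4688 ≈ 68.469, ∠ = arctan(68/8) ≈ 83.29°
pole (s+40): 40 + j68 → |·| = √(40²+68²) = √6224 ≈ 78.892, ∠ = arctan(68/40) ≈ 59.53°
|L| = 1 / 5401.7 ≈ 0.00018513
Gain = 20 log₁₀(0.00018513) ≈ -74.65 dB
∠L = 0.00° − 142.82° = -142.82°

ω = 46: -69.1 dB, -129.1°; ω = 68: -74.7 dB, -142.8°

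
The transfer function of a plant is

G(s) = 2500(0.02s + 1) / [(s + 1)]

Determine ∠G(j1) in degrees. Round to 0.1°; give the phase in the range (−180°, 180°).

-43.9°

At ω = 1 rad/s:
zero (1 + j1·0.02) = 1 + j0.02 → |·| ≈ 1.0002, ∠ ≈ 1.15°
pole (1 + j1·1) = 1 + j1 → |·| ≈ 1.4142, ∠ ≈ 45.00°
∠G = (1.15°) − (45.00°) = -43.85°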